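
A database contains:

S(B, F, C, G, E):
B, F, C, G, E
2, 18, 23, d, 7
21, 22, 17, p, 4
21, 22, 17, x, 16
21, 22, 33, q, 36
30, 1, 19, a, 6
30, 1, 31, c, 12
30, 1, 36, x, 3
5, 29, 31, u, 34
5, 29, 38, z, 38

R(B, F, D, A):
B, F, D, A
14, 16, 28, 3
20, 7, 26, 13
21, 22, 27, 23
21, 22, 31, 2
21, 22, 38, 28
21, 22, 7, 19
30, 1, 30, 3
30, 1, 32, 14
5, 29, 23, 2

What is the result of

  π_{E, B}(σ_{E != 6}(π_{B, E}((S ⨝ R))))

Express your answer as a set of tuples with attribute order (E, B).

{(12, 30), (16, 21), (3, 30), (34, 5), (36, 21), (38, 5), (4, 21)}

S ⋈ R (natural join on B, F): {(21, 22, 17, p, 4, 27, 23), (21, 22, 17, p, 4, 31, 2), (21, 22, 17, p, 4, 38, 28), (21, 22, 17, p, 4, 7, 19), (21, 22, 17, x, 16, 27, 23), (21, 22, 17, x, 16, 31, 2), (21, 22, 17, x, 16, 38, 28), (21, 22, 17, x, 16, 7, 19), (21, 22, 33, q, 36, 27, 23), (21, 22, 33, q, 36, 31, 2), (21, 22, 33, q, 36, 38, 28), (21, 22, 33, q, 36, 7, 19), (30, 1, 19, a, 6, 30, 3), (30, 1, 19, a, 6, 32, 14), (30, 1, 31, c, 12, 30, 3), (30, 1, 31, c, 12, 32, 14), (30, 1, 36, x, 3, 30, 3), (30, 1, 36, x, 3, 32, 14), (5, 29, 31, u, 34, 23, 2), (5, 29, 38, z, 38, 23, 2)}
π_{B, E} gives {(21, 16), (21, 36), (21, 4), (30, 12), (30, 3), (30, 6), (5, 34), (5, 38)} (12 duplicate(s) eliminated).
Apply σ_{E != 6}; surviving tuples: {(21, 16), (21, 36), (21, 4), (30, 12), (30, 3), (5, 34), (5, 38)}
π_{E, B} gives {(12, 30), (16, 21), (3, 30), (34, 5), (36, 21), (38, 5), (4, 21)}.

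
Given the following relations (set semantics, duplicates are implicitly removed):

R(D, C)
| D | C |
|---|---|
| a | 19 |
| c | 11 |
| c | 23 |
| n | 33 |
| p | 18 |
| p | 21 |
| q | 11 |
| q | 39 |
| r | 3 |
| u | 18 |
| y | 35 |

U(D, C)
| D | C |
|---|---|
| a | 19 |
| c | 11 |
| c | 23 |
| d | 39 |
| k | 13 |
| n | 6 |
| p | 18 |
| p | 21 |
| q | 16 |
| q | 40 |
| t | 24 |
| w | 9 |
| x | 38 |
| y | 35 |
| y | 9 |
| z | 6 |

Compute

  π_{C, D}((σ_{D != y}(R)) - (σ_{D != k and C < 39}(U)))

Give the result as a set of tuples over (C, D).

{(11, q), (18, u), (3, r), (33, n), (39, q)}

Apply σ_{D != y}; surviving tuples: {(a, 19), (c, 11), (c, 23), (n, 33), (p, 18), (p, 21), (q, 11), (q, 39), (r, 3), (u, 18)}
Apply σ_{D != k and C < 39}; surviving tuples: {(a, 19), (c, 11), (c, 23), (n, 6), (p, 18), (p, 21), (q, 16), (t, 24), (w, 9), (x, 38), (y, 35), (y, 9), (z, 6)}
Set difference of the two operands is {(n, 33), (q, 11), (q, 39), (r, 3), (u, 18)}.
π_{C, D} gives {(11, q), (18, u), (3, r), (33, n), (39, q)}.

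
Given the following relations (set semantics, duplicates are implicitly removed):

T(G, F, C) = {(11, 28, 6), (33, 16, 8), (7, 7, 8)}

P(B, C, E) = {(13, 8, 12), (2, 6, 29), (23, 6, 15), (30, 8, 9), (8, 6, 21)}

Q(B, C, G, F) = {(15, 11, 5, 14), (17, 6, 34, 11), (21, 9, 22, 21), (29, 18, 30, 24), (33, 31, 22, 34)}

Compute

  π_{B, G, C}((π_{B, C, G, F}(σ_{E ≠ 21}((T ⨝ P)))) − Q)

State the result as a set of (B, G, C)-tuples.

T ⋈ P (natural join on C): {(11, 28, 6, 2, 29), (11, 28, 6, 23, 15), (11, 28, 6, 8, 21), (33, 16, 8, 13, 12), (33, 16, 8, 30, 9), (7, 7, 8, 13, 12), (7, 7, 8, 30, 9)}
σ[E ≠ 21]: keep tuples satisfying E ≠ 21 → {(11, 28, 6, 2, 29), (11, 28, 6, 23, 15), (33, 16, 8, 13, 12), (33, 16, 8, 30, 9), (7, 7, 8, 13, 12), (7, 7, 8, 30, 9)}
π_{B, C, G, F} gives {(13, 8, 33, 16), (13, 8, 7, 7), (2, 6, 11, 28), (23, 6, 11, 28), (30, 8, 33, 16), (30, 8, 7, 7)}.
Taking the difference: {(13, 8, 33, 16), (13, 8, 7, 7), (2, 6, 11, 28), (23, 6, 11, 28), (30, 8, 33, 16), (30, 8, 7, 7)}
π_{B, G, C} gives {(13, 33, 8), (13, 7, 8), (2, 11, 6), (23, 11, 6), (30, 33, 8), (30, 7, 8)}.

{(13, 33, 8), (13, 7, 8), (2, 11, 6), (23, 11, 6), (30, 33, 8), (30, 7, 8)}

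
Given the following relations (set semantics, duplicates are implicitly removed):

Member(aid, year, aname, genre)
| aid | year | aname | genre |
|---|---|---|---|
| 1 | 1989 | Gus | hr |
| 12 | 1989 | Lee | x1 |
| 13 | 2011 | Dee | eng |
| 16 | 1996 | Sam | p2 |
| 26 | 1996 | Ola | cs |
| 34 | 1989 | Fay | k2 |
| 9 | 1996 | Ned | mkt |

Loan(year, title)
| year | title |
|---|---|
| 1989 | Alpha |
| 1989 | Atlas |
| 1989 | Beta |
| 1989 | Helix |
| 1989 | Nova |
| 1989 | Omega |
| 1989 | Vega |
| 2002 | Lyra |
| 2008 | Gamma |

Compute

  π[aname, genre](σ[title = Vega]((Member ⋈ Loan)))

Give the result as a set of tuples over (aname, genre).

Member ⋈ Loan (natural join on year): {(1, 1989, Gus, hr, Alpha), (1, 1989, Gus, hr, Atlas), (1, 1989, Gus, hr, Beta), (1, 1989, Gus, hr, Helix), (1, 1989, Gus, hr, Nova), (1, 1989, Gus, hr, Omega), (1, 1989, Gus, hr, Vega), (12, 1989, Lee, x1, Alpha), (12, 1989, Lee, x1, Atlas), (12, 1989, Lee, x1, Beta), (12, 1989, Lee, x1, Helix), (12, 1989, Lee, x1, Nova), (12, 1989, Lee, x1, Omega), (12, 1989, Lee, x1, Vega), (34, 1989, Fay, k2, Alpha), (34, 1989, Fay, k2, Atlas), (34, 1989, Fay, k2, Beta), (34, 1989, Fay, k2, Helix), (34, 1989, Fay, k2, Nova), (34, 1989, Fay, k2, Omega), (34, 1989, Fay, k2, Vega)}
Filtering on title = Vega leaves {(1, 1989, Gus, hr, Vega), (12, 1989, Lee, x1, Vega), (34, 1989, Fay, k2, Vega)}.
Projecting to aname, genre: {(Fay, k2), (Gus, hr), (Lee, x1)}

{(Fay, k2), (Gus, hr), (Lee, x1)}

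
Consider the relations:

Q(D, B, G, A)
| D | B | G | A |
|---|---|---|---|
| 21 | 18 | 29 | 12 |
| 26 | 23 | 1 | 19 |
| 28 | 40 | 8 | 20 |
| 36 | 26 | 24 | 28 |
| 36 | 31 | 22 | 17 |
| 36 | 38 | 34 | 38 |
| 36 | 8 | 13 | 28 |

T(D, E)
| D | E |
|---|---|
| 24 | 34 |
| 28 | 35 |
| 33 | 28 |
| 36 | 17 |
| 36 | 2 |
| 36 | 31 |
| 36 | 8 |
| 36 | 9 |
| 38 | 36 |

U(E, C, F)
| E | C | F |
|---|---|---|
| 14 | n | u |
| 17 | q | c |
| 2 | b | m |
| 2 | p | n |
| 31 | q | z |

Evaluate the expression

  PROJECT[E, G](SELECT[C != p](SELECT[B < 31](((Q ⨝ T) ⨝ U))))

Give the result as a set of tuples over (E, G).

Joining Q and T on D yields {(28, 40, 8, 20, 35), (36, 26, 24, 28, 17), (36, 26, 24, 28, 2), (36, 26, 24, 28, 31), (36, 26, 24, 28, 8), (36, 26, 24, 28, 9), (36, 31, 22, 17, 17), (36, 31, 22, 17, 2), (36, 31, 22, 17, 31), (36, 31, 22, 17, 8), (36, 31, 22, 17, 9), (36, 38, 34, 38, 17), (36, 38, 34, 38, 2), (36, 38, 34, 38, 31), (36, 38, 34, 38, 8), (36, 38, 34, 38, 9), (36, 8, 13, 28, 17), (36, 8, 13, 28, 2), (36, 8, 13, 28, 31), (36, 8, 13, 28, 8), (36, 8, 13, 28, 9)}.
Joining (Q ⨝ T) and U on E yields {(36, 26, 24, 28, 17, q, c), (36, 26, 24, 28, 2, b, m), (36, 26, 24, 28, 2, p, n), (36, 26, 24, 28, 31, q, z), (36, 31, 22, 17, 17, q, c), (36, 31, 22, 17, 2, b, m), (36, 31, 22, 17, 2, p, n), (36, 31, 22, 17, 31, q, z), (36, 38, 34, 38, 17, q, c), (36, 38, 34, 38, 2, b, m), (36, 38, 34, 38, 2, p, n), (36, 38, 34, 38, 31, q, z), (36, 8, 13, 28, 17, q, c), (36, 8, 13, 28, 2, b, m), (36, 8, 13, 28, 2, p, n), (36, 8, 13, 28, 31, q, z)}.
Filtering on B < 31 leaves {(36, 26, 24, 28, 17, q, c), (36, 26, 24, 28, 2, b, m), (36, 26, 24, 28, 2, p, n), (36, 26, 24, 28, 31, q, z), (36, 8, 13, 28, 17, q, c), (36, 8, 13, 28, 2, b, m), (36, 8, 13, 28, 2, p, n), (36, 8, 13, 28, 31, q, z)}.
Filtering on C != p leaves {(36, 26, 24, 28, 17, q, c), (36, 26, 24, 28, 2, b, m), (36, 26, 24, 28, 31, q, z), (36, 8, 13, 28, 17, q, c), (36, 8, 13, 28, 2, b, m), (36, 8, 13, 28, 31, q, z)}.
π_{E, G} gives {(17, 13), (17, 24), (2, 13), (2, 24), (31, 13), (31, 24)}.

{(17, 13), (17, 24), (2, 13), (2, 24), (31, 13), (31, 24)}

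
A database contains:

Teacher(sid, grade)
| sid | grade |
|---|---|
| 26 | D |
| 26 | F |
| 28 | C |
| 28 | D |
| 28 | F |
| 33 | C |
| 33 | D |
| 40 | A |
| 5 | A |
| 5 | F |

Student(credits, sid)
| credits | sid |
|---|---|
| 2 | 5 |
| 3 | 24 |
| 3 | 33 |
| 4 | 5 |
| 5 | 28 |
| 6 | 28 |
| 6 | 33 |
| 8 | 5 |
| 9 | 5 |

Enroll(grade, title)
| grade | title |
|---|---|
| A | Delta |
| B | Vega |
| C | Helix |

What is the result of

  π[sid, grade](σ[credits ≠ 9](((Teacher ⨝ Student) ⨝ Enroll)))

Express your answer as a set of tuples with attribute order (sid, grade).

{(28, C), (33, C), (5, A)}

Joining Teacher and Student on sid yields {(28, C, 5), (28, C, 6), (28, D, 5), (28, D, 6), (28, F, 5), (28, F, 6), (33, C, 3), (33, C, 6), (33, D, 3), (33, D, 6), (5, A, 2), (5, A, 4), (5, A, 8), (5, A, 9), (5, F, 2), (5, F, 4), (5, F, 8), (5, F, 9)}.
Joining (Teacher ⨝ Student) and Enroll on grade yields {(28, C, 5, Helix), (28, C, 6, Helix), (33, C, 3, Helix), (33, C, 6, Helix), (5, A, 2, Delta), (5, A, 4, Delta), (5, A, 8, Delta), (5, A, 9, Delta)}.
σ[credits ≠ 9]: keep tuples satisfying credits ≠ 9 → {(28, C, 5, Helix), (28, C, 6, Helix), (33, C, 3, Helix), (33, C, 6, Helix), (5, A, 2, Delta), (5, A, 4, Delta), (5, A, 8, Delta)}
π_{sid, grade} gives {(28, C), (33, C), (5, A)} (4 duplicate(s) eliminated).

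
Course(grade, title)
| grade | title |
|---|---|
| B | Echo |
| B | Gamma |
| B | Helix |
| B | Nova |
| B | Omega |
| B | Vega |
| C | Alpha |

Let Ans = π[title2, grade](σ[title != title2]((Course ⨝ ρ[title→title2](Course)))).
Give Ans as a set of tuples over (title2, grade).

{(Echo, B), (Gamma, B), (Helix, B), (Nova, B), (Omega, B), (Vega, B)}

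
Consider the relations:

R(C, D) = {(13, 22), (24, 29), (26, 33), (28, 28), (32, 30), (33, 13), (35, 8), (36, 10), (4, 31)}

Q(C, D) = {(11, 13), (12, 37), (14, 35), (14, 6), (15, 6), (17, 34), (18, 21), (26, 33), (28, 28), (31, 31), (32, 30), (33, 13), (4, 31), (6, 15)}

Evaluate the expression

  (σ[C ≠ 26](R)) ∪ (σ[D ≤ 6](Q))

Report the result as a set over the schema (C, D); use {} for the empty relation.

{(13, 22), (14, 6), (15, 6), (24, 29), (28, 28), (32, 30), (33, 13), (35, 8), (36, 10), (4, 31)}

Apply σ_{C ≠ 26}; surviving tuples: {(13, 22), (24, 29), (28, 28), (32, 30), (33, 13), (35, 8), (36, 10), (4, 31)}
Apply σ_{D ≤ 6}; surviving tuples: {(14, 6), (15, 6)}
Taking the union: {(13, 22), (14, 6), (15, 6), (24, 29), (28, 28), (32, 30), (33, 13), (35, 8), (36, 10), (4, 31)}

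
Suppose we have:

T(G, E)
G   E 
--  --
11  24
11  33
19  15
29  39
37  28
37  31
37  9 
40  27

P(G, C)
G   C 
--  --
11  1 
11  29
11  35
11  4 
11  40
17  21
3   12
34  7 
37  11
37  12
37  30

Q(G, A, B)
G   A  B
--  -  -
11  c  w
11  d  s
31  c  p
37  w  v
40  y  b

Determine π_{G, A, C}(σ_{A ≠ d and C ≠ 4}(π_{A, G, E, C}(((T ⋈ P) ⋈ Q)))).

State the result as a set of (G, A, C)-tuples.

T ⋈ P (natural join on G): {(11, 24, 1), (11, 24, 29), (11, 24, 35), (11, 24, 4), (11, 24, 40), (11, 33, 1), (11, 33, 29), (11, 33, 35), (11, 33, 4), (11, 33, 40), (37, 28, 11), (37, 28, 12), (37, 28, 30), (37, 31, 11), (37, 31, 12), (37, 31, 30), (37, 9, 11), (37, 9, 12), (37, 9, 30)}
(T ⋈ P) ⋈ Q (natural join on G): {(11, 24, 1, c, w), (11, 24, 1, d, s), (11, 24, 29, c, w), (11, 24, 29, d, s), (11, 24, 35, c, w), (11, 24, 35, d, s), (11, 24, 4, c, w), (11, 24, 4, d, s), (11, 24, 40, c, w), (11, 24, 40, d, s), (11, 33, 1, c, w), (11, 33, 1, d, s), (11, 33, 29, c, w), (11, 33, 29, d, s), (11, 33, 35, c, w), (11, 33, 35, d, s), (11, 33, 4, c, w), (11, 33, 4, d, s), (11, 33, 40, c, w), (11, 33, 40, d, s), (37, 28, 11, w, v), (37, 28, 12, w, v), (37, 28, 30, w, v), (37, 31, 11, w, v), (37, 31, 12, w, v), (37, 31, 30, w, v), (37, 9, 11, w, v), (37, 9, 12, w, v), (37, 9, 30, w, v)}
Keep only column(s) A, G, E, C: {(c, 11, 24, 1), (c, 11, 24, 29), (c, 11, 24, 35), (c, 11, 24, 4), (c, 11, 24, 40), (c, 11, 33, 1), (c, 11, 33, 29), (c, 11, 33, 35), (c, 11, 33, 4), (c, 11, 33, 40), (d, 11, 24, 1), (d, 11, 24, 29), (d, 11, 24, 35), (d, 11, 24, 4), (d, 11, 24, 40), (d, 11, 33, 1), (d, 11, 33, 29), (d, 11, 33, 35), (d, 11, 33, 4), (d, 11, 33, 40), (w, 37, 28, 11), (w, 37, 28, 12), (w, 37, 28, 30), (w, 37, 31, 11), (w, 37, 31, 12), (w, 37, 31, 30), (w, 37, 9, 11), (w, 37, 9, 12), (w, 37, 9, 30)}
σ[A ≠ d and C ≠ 4]: keep tuples satisfying A ≠ d and C ≠ 4 → {(c, 11, 24, 1), (c, 11, 24, 29), (c, 11, 24, 35), (c, 11, 24, 40), (c, 11, 33, 1), (c, 11, 33, 29), (c, 11, 33, 35), (c, 11, 33, 40), (w, 37, 28, 11), (w, 37, 28, 12), (w, 37, 28, 30), (w, 37, 31, 11), (w, 37, 31, 12), (w, 37, 31, 30), (w, 37, 9, 11), (w, 37, 9, 12), (w, 37, 9, 30)}
Keep only column(s) G, A, C (10 duplicate(s) eliminated): {(11, c, 1), (11, c, 29), (11, c, 35), (11, c, 40), (37, w, 11), (37, w, 12), (37, w, 30)}

{(11, c, 1), (11, c, 29), (11, c, 35), (11, c, 40), (37, w, 11), (37, w, 12), (37, w, 30)}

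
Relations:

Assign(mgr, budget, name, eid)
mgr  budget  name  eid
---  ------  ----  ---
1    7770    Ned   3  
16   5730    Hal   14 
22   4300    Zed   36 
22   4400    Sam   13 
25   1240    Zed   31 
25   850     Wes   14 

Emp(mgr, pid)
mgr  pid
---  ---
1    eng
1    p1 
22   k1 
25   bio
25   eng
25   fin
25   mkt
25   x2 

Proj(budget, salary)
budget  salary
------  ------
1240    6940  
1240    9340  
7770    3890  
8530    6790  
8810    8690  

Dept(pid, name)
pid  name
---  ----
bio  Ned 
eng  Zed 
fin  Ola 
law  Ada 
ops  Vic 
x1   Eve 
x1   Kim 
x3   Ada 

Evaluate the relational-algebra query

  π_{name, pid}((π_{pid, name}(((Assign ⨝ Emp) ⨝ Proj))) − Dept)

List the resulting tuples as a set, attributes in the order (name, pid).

{(Ned, eng), (Ned, p1), (Zed, bio), (Zed, fin), (Zed, mkt), (Zed, x2)}

Assign ⋈ Emp (natural join on mgr): {(1, 7770, Ned, 3, eng), (1, 7770, Ned, 3, p1), (22, 4300, Zed, 36, k1), (22, 4400, Sam, 13, k1), (25, 1240, Zed, 31, bio), (25, 1240, Zed, 31, eng), (25, 1240, Zed, 31, fin), (25, 1240, Zed, 31, mkt), (25, 1240, Zed, 31, x2), (25, 850, Wes, 14, bio), (25, 850, Wes, 14, eng), (25, 850, Wes, 14, fin), (25, 850, Wes, 14, mkt), (25, 850, Wes, 14, x2)}
(Assign ⨝ Emp) ⋈ Proj (natural join on budget): {(1, 7770, Ned, 3, eng, 3890), (1, 7770, Ned, 3, p1, 3890), (25, 1240, Zed, 31, bio, 6940), (25, 1240, Zed, 31, bio, 9340), (25, 1240, Zed, 31, eng, 6940), (25, 1240, Zed, 31, eng, 9340), (25, 1240, Zed, 31, fin, 6940), (25, 1240, Zed, 31, fin, 9340), (25, 1240, Zed, 31, mkt, 6940), (25, 1240, Zed, 31, mkt, 9340), (25, 1240, Zed, 31, x2, 6940), (25, 1240, Zed, 31, x2, 9340)}
Keep only column(s) pid, name (5 duplicate(s) eliminated): {(bio, Zed), (eng, Ned), (eng, Zed), (fin, Zed), (mkt, Zed), (p1, Ned), (x2, Zed)}
Difference: {(bio, Zed), (eng, Ned), (eng, Zed), (fin, Zed), (mkt, Zed), (p1, Ned), (x2, Zed)} with {(bio, Ned), (eng, Zed), (fin, Ola), (law, Ada), (ops, Vic), (x1, Eve), (x1, Kim), (x3, Ada)} → {(bio, Zed), (eng, Ned), (fin, Zed), (mkt, Zed), (p1, Ned), (x2, Zed)}
Keep only column(s) name, pid: {(Ned, eng), (Ned, p1), (Zed, bio), (Zed, fin), (Zed, mkt), (Zed, x2)}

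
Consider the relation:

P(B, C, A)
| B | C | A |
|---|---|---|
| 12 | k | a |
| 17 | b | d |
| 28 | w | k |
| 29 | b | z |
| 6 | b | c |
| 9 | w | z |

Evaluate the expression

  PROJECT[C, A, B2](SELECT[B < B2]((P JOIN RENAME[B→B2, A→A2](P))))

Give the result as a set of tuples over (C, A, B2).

{(b, c, 17), (b, c, 29), (b, d, 29), (w, z, 28)}

ρ[B→B2, A→A2]: schema becomes (B2, C, A2); tuples unchanged.
P ⋈ RENAME[B→B2, A→A2](P) (natural join on C): {(12, k, a, 12, a), (17, b, d, 17, d), (17, b, d, 29, z), (17, b, d, 6, c), (28, w, k, 28, k), (28, w, k, 9, z), (29, b, z, 17, d), (29, b, z, 29, z), (29, b, z, 6, c), (6, b, c, 17, d), (6, b, c, 29, z), (6, b, c, 6, c), (9, w, z, 28, k), (9, w, z, 9, z)}
Filtering on B < B2 leaves {(17, b, d, 29, z), (6, b, c, 17, d), (6, b, c, 29, z), (9, w, z, 28, k)}.
Keep only column(s) C, A, B2: {(b, c, 17), (b, c, 29), (b, d, 29), (w, z, 28)}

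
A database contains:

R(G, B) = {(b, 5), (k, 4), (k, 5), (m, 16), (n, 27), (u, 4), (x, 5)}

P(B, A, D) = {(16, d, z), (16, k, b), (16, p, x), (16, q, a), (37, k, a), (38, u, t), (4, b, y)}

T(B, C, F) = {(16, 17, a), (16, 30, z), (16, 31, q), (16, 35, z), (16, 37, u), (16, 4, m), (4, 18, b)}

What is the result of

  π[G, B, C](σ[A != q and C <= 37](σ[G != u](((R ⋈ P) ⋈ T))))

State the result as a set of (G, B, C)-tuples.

Joining R and P on B yields {(k, 4, b, y), (m, 16, d, z), (m, 16, k, b), (m, 16, p, x), (m, 16, q, a), (u, 4, b, y)}.
Joining (R ⋈ P) and T on B yields {(k, 4, b, y, 18, b), (m, 16, d, z, 17, a), (m, 16, d, z, 30, z), (m, 16, d, z, 31, q), (m, 16, d, z, 35, z), (m, 16, d, z, 37, u), (m, 16, d, z, 4, m), (m, 16, k, b, 17, a), (m, 16, k, b, 30, z), (m, 16, k, b, 31, q), (m, 16, k, b, 35, z), (m, 16, k, b, 37, u), (m, 16, k, b, 4, m), (m, 16, p, x, 17, a), (m, 16, p, x, 30, z), (m, 16, p, x, 31, q), (m, 16, p, x, 35, z), (m, 16, p, x, 37, u), (m, 16, p, x, 4, m), (m, 16, q, a, 17, a), (m, 16, q, a, 30, z), (m, 16, q, a, 31, q), (m, 16, q, a, 35, z), (m, 16, q, a, 37, u), (m, 16, q, a, 4, m), (u, 4, b, y, 18, b)}.
Selection G != u: {(k, 4, b, y, 18, b), (m, 16, d, z, 17, a), (m, 16, d, z, 30, z), (m, 16, d, z, 31, q), (m, 16, d, z, 35, z), (m, 16, d, z, 37, u), (m, 16, d, z, 4, m), (m, 16, k, b, 17, a), (m, 16, k, b, 30, z), (m, 16, k, b, 31, q), (m, 16, k, b, 35, z), (m, 16, k, b, 37, u), (m, 16, k, b, 4, m), (m, 16, p, x, 17, a), (m, 16, p, x, 30, z), (m, 16, p, x, 31, q), (m, 16, p, x, 35, z), (m, 16, p, x, 37, u), (m, 16, p, x, 4, m), (m, 16, q, a, 17, a), (m, 16, q, a, 30, z), (m, 16, q, a, 31, q), (m, 16, q, a, 35, z), (m, 16, q, a, 37, u), (m, 16, q, a, 4, m)}
Selection A != q and C <= 37: {(k, 4, b, y, 18, b), (m, 16, d, z, 17, a), (m, 16, d, z, 30, z), (m, 16, d, z, 31, q), (m, 16, d, z, 35, z), (m, 16, d, z, 37, u), (m, 16, d, z, 4, m), (m, 16, k, b, 17, a), (m, 16, k, b, 30, z), (m, 16, k, b, 31, q), (m, 16, k, b, 35, z), (m, 16, k, b, 37, u), (m, 16, k, b, 4, m), (m, 16, p, x, 17, a), (m, 16, p, x, 30, z), (m, 16, p, x, 31, q), (m, 16, p, x, 35, z), (m, 16, p, x, 37, u), (m, 16, p, x, 4, m)}
π_{G, B, C} gives {(k, 4, 18), (m, 16, 17), (m, 16, 30), (m, 16, 31), (m, 16, 35), (m, 16, 37), (m, 16, 4)} (12 duplicate(s) eliminated).

{(k, 4, 18), (m, 16, 17), (m, 16, 30), (m, 16, 31), (m, 16, 35), (m, 16, 37), (m, 16, 4)}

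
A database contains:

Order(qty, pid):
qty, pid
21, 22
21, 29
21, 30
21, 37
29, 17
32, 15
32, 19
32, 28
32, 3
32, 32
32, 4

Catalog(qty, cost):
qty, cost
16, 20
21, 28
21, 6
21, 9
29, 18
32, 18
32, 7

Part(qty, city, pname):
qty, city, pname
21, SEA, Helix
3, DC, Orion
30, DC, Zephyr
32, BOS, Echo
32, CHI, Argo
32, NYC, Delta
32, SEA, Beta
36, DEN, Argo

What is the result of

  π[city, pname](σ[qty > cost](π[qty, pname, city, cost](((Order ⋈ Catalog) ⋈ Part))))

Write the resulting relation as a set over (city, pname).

{(BOS, Echo), (CHI, Argo), (NYC, Delta), (SEA, Beta), (SEA, Helix)}

Order ⋈ Catalog (natural join on qty): {(21, 22, 28), (21, 22, 6), (21, 22, 9), (21, 29, 28), (21, 29, 6), (21, 29, 9), (21, 30, 28), (21, 30, 6), (21, 30, 9), (21, 37, 28), (21, 37, 6), (21, 37, 9), (29, 17, 18), (32, 15, 18), (32, 15, 7), (32, 19, 18), (32, 19, 7), (32, 28, 18), (32, 28, 7), (32, 3, 18), (32, 3, 7), (32, 32, 18), (32, 32, 7), (32, 4, 18), (32, 4, 7)}
(Order ⋈ Catalog) ⋈ Part (natural join on qty): {(21, 22, 28, SEA, Helix), (21, 22, 6, SEA, Helix), (21, 22, 9, SEA, Helix), (21, 29, 28, SEA, Helix), (21, 29, 6, SEA, Helix), (21, 29, 9, SEA, Helix), (21, 30, 28, SEA, Helix), (21, 30, 6, SEA, Helix), (21, 30, 9, SEA, Helix), (21, 37, 28, SEA, Helix), (21, 37, 6, SEA, Helix), (21, 37, 9, SEA, Helix), (32, 15, 18, BOS, Echo), (32, 15, 18, CHI, Argo), (32, 15, 18, NYC, Delta), (32, 15, 18, SEA, Beta), (32, 15, 7, BOS, Echo), (32, 15, 7, CHI, Argo), (32, 15, 7, NYC, Delta), (32, 15, 7, SEA, Beta), (32, 19, 18, BOS, Echo), (32, 19, 18, CHI, Argo), (32, 19, 18, NYC, Delta), (32, 19, 18, SEA, Beta), (32, 19, 7, BOS, Echo), (32, 19, 7, CHI, Argo), (32, 19, 7, NYC, Delta), (32, 19, 7, SEA, Beta), (32, 28, 18, BOS, Echo), (32, 28, 18, CHI, Argo), (32, 28, 18, NYC, Delta), (32, 28, 18, SEA, Beta), (32, 28, 7, BOS, Echo), (32, 28, 7, CHI, Argo), (32, 28, 7, NYC, Delta), (32, 28, 7, SEA, Beta), (32, 3, 18, BOS, Echo), (32, 3, 18, CHI, Argo), (32, 3, 18, NYC, Delta), (32, 3, 18, SEA, Beta), (32, 3, 7, BOS, Echo), (32, 3, 7, CHI, Argo), (32, 3, 7, NYC, Delta), (32, 3, 7, SEA, Beta), (32, 32, 18, BOS, Echo), (32, 32, 18, CHI, Argo), (32, 32, 18, NYC, Delta), (32, 32, 18, SEA, Beta), (32, 32, 7, BOS, Echo), (32, 32, 7, CHI, Argo), (32, 32, 7, NYC, Delta), (32, 32, 7, SEA, Beta), (32, 4, 18, BOS, Echo), (32, 4, 18, CHI, Argo), (32, 4, 18, NYC, Delta), (32, 4, 18, SEA, Beta), (32, 4, 7, BOS, Echo), (32, 4, 7, CHI, Argo), (32, 4, 7, NYC, Delta), (32, 4, 7, SEA, Beta)}
Projecting to qty, pname, city, cost (49 duplicate(s) eliminated): {(21, Helix, SEA, 28), (21, Helix, SEA, 6), (21, Helix, SEA, 9), (32, Argo, CHI, 18), (32, Argo, CHI, 7), (32, Beta, SEA, 18), (32, Beta, SEA, 7), (32, Delta, NYC, 18), (32, Delta, NYC, 7), (32, Echo, BOS, 18), (32, Echo, BOS, 7)}
Apply σ_{qty > cost}; surviving tuples: {(21, Helix, SEA, 6), (21, Helix, SEA, 9), (32, Argo, CHI, 18), (32, Argo, CHI, 7), (32, Beta, SEA, 18), (32, Beta, SEA, 7), (32, Delta, NYC, 18), (32, Delta, NYC, 7), (32, Echo, BOS, 18), (32, Echo, BOS, 7)}
Projecting to city, pname (5 duplicate(s) eliminated): {(BOS, Echo), (CHI, Argo), (NYC, Delta), (SEA, Beta), (SEA, Helix)}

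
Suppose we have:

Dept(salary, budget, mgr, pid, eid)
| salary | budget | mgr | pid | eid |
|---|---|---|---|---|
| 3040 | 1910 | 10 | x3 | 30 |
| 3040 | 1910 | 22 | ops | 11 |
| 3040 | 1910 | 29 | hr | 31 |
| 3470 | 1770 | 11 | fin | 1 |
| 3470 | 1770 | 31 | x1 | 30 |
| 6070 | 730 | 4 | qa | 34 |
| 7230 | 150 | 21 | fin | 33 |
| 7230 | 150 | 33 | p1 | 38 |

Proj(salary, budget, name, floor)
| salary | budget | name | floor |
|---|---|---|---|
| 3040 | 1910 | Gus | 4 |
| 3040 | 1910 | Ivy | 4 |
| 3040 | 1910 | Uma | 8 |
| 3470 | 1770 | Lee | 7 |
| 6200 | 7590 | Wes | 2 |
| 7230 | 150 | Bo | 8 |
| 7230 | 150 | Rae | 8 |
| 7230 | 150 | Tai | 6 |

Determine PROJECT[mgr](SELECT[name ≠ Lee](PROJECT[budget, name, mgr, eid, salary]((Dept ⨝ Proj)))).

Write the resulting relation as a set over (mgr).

{10, 21, 22, 29, 33}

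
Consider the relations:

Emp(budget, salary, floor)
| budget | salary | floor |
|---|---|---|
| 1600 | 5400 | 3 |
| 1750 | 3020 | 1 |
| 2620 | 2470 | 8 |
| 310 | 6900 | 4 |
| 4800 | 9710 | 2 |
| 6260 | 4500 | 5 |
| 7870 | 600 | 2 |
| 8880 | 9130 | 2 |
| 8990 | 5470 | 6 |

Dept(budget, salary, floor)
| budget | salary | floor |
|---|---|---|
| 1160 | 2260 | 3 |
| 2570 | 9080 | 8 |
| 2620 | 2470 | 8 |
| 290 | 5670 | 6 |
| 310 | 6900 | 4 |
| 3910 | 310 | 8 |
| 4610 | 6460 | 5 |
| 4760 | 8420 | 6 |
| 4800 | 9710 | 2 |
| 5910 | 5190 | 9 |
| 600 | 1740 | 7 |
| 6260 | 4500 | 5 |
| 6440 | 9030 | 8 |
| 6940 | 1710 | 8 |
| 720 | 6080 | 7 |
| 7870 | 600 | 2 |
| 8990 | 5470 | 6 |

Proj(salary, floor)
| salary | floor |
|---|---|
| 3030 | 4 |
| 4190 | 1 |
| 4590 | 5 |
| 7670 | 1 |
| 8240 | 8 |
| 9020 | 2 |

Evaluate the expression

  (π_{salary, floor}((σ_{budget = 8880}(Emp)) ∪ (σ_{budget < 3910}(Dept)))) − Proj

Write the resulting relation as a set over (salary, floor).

{(1740, 7), (2260, 3), (2470, 8), (5670, 6), (6080, 7), (6900, 4), (9080, 8), (9130, 2)}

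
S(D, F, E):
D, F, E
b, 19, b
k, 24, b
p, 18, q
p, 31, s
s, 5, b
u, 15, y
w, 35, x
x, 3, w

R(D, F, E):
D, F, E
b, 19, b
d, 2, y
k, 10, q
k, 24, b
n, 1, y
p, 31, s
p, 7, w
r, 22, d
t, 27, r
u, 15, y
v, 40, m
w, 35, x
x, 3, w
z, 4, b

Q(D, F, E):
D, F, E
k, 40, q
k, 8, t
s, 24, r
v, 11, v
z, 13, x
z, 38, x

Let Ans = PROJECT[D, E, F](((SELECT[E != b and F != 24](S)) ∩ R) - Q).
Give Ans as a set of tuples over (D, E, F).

Filtering on E != b and F != 24 leaves {(p, 18, q), (p, 31, s), (u, 15, y), (w, 35, x), (x, 3, w)}.
Set intersection of the two operands is {(p, 31, s), (u, 15, y), (w, 35, x), (x, 3, w)}.
Set difference of the two operands is {(p, 31, s), (u, 15, y), (w, 35, x), (x, 3, w)}.
π[D, E, F]: project onto (D, E, F) → {(p, s, 31), (u, y, 15), (w, x, 35), (x, w, 3)}

{(p, s, 31), (u, y, 15), (w, x, 35), (x, w, 3)}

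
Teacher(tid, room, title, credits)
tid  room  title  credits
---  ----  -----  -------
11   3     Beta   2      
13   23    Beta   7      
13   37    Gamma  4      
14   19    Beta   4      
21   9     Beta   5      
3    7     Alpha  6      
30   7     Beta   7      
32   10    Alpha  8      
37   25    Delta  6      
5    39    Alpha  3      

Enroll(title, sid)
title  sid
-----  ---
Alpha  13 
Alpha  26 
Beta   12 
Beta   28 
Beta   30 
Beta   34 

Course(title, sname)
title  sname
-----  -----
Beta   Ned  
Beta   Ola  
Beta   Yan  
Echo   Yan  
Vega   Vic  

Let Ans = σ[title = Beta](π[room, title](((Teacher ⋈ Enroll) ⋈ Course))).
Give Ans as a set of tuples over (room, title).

Natural join on title: {(11, 3, Beta, 2, 12), (11, 3, Beta, 2, 28), (11, 3, Beta, 2, 30), (11, 3, Beta, 2, 34), (13, 23, Beta, 7, 12), (13, 23, Beta, 7, 28), (13, 23, Beta, 7, 30), (13, 23, Beta, 7, 34), (14, 19, Beta, 4, 12), (14, 19, Beta, 4, 28), (14, 19, Beta, 4, 30), (14, 19, Beta, 4, 34), (21, 9, Beta, 5, 12), (21, 9, Beta, 5, 28), (21, 9, Beta, 5, 30), (21, 9, Beta, 5, 34), (3, 7, Alpha, 6, 13), (3, 7, Alpha, 6, 26), (30, 7, Beta, 7, 12), (30, 7, Beta, 7, 28), (30, 7, Beta, 7, 30), (30, 7, Beta, 7, 34), (32, 10, Alpha, 8, 13), (32, 10, Alpha, 8, 26), (5, 39, Alpha, 3, 13), (5, 39, Alpha, 3, 26)}
Natural join on title: {(11, 3, Beta, 2, 12, Ned), (11, 3, Beta, 2, 12, Ola), (11, 3, Beta, 2, 12, Yan), (11, 3, Beta, 2, 28, Ned), (11, 3, Beta, 2, 28, Ola), (11, 3, Beta, 2, 28, Yan), (11, 3, Beta, 2, 30, Ned), (11, 3, Beta, 2, 30, Ola), (11, 3, Beta, 2, 30, Yan), (11, 3, Beta, 2, 34, Ned), (11, 3, Beta, 2, 34, Ola), (11, 3, Beta, 2, 34, Yan), (13, 23, Beta, 7, 12, Ned), (13, 23, Beta, 7, 12, Ola), (13, 23, Beta, 7, 12, Yan), (13, 23, Beta, 7, 28, Ned), (13, 23, Beta, 7, 28, Ola), (13, 23, Beta, 7, 28, Yan), (13, 23, Beta, 7, 30, Ned), (13, 23, Beta, 7, 30, Ola), (13, 23, Beta, 7, 30, Yan), (13, 23, Beta, 7, 34, Ned), (13, 23, Beta, 7, 34, Ola), (13, 23, Beta, 7, 34, Yan), (14, 19, Beta, 4, 12, Ned), (14, 19, Beta, 4, 12, Ola), (14, 19, Beta, 4, 12, Yan), (14, 19, Beta, 4, 28, Ned), (14, 19, Beta, 4, 28, Ola), (14, 19, Beta, 4, 28, Yan), (14, 19, Beta, 4, 30, Ned), (14, 19, Beta, 4, 30, Ola), (14, 19, Beta, 4, 30, Yan), (14, 19, Beta, 4, 34, Ned), (14, 19, Beta, 4, 34, Ola), (14, 19, Beta, 4, 34, Yan), (21, 9, Beta, 5, 12, Ned), (21, 9, Beta, 5, 12, Ola), (21, 9, Beta, 5, 12, Yan), (21, 9, Beta, 5, 28, Ned), (21, 9, Beta, 5, 28, Ola), (21, 9, Beta, 5, 28, Yan), (21, 9, Beta, 5, 30, Ned), (21, 9, Beta, 5, 30, Ola), (21, 9, Beta, 5, 30, Yan), (21, 9, Beta, 5, 34, Ned), (21, 9, Beta, 5, 34, Ola), (21, 9, Beta, 5, 34, Yan), (30, 7, Beta, 7, 12, Ned), (30, 7, Beta, 7, 12, Ola), (30, 7, Beta, 7, 12, Yan), (30, 7, Beta, 7, 28, Ned), (30, 7, Beta, 7, 28, Ola), (30, 7, Beta, 7, 28, Yan), (30, 7, Beta, 7, 30, Ned), (30, 7, Beta, 7, 30, Ola), (30, 7, Beta, 7, 30, Yan), (30, 7, Beta, 7, 34, Ned), (30, 7, Beta, 7, 34, Ola), (30, 7, Beta, 7, 34, Yan)}
π_{room, title} gives {(19, Beta), (23, Beta), (3, Beta), (7, Beta), (9, Beta)} (55 duplicate(s) eliminated).
Filtering on title = Beta leaves {(19, Beta), (23, Beta), (3, Beta), (7, Beta), (9, Beta)}.

{(19, Beta), (23, Beta), (3, Beta), (7, Beta), (9, Beta)}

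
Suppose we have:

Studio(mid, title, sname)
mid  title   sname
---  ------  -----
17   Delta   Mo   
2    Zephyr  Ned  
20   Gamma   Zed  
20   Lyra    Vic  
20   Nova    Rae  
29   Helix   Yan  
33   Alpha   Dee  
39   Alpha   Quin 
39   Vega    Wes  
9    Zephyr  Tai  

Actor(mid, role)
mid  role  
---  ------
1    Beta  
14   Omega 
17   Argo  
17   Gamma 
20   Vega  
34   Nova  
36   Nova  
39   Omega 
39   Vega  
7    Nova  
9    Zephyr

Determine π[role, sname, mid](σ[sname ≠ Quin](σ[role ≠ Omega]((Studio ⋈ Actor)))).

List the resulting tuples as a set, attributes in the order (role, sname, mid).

{(Argo, Mo, 17), (Gamma, Mo, 17), (Vega, Rae, 20), (Vega, Vic, 20), (Vega, Wes, 39), (Vega, Zed, 20), (Zephyr, Tai, 9)}

Natural join on mid: {(17, Delta, Mo, Argo), (17, Delta, Mo, Gamma), (20, Gamma, Zed, Vega), (20, Lyra, Vic, Vega), (20, Nova, Rae, Vega), (39, Alpha, Quin, Omega), (39, Alpha, Quin, Vega), (39, Vega, Wes, Omega), (39, Vega, Wes, Vega), (9, Zephyr, Tai, Zephyr)}
Filtering on role ≠ Omega leaves {(17, Delta, Mo, Argo), (17, Delta, Mo, Gamma), (20, Gamma, Zed, Vega), (20, Lyra, Vic, Vega), (20, Nova, Rae, Vega), (39, Alpha, Quin, Vega), (39, Vega, Wes, Vega), (9, Zephyr, Tai, Zephyr)}.
Filtering on sname ≠ Quin leaves {(17, Delta, Mo, Argo), (17, Delta, Mo, Gamma), (20, Gamma, Zed, Vega), (20, Lyra, Vic, Vega), (20, Nova, Rae, Vega), (39, Vega, Wes, Vega), (9, Zephyr, Tai, Zephyr)}.
π_{role, sname, mid} gives {(Argo, Mo, 17), (Gamma, Mo, 17), (Vega, Rae, 20), (Vega, Vic, 20), (Vega, Wes, 39), (Vega, Zed, 20), (Zephyr, Tai, 9)}.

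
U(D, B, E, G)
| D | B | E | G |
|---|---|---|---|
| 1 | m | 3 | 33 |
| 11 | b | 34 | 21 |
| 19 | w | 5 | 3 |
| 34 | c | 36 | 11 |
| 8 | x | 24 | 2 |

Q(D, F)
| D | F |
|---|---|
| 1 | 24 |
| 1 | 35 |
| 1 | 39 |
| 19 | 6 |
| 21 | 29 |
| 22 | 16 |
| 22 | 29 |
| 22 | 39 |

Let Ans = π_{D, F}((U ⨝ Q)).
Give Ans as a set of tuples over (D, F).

{(1, 24), (1, 35), (1, 39), (19, 6)}

U ⋈ Q (natural join on D): {(1, m, 3, 33, 24), (1, m, 3, 33, 35), (1, m, 3, 33, 39), (19, w, 5, 3, 6)}
Projecting to D, F: {(1, 24), (1, 35), (1, 39), (19, 6)}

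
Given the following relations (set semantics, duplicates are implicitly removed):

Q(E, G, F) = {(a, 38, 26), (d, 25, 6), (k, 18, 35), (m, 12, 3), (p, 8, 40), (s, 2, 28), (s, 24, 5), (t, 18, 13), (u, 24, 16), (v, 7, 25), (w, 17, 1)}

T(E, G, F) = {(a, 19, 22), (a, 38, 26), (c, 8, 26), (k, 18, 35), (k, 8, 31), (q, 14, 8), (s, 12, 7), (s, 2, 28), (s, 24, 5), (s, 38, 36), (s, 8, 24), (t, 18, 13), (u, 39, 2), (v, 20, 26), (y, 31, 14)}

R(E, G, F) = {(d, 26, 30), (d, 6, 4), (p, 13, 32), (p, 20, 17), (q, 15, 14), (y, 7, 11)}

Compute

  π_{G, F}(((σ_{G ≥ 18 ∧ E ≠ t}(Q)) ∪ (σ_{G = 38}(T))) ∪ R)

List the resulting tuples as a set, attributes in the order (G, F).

{(13, 32), (15, 14), (18, 35), (20, 17), (24, 16), (24, 5), (25, 6), (26, 30), (38, 26), (38, 36), (6, 4), (7, 11)}

σ[G ≥ 18 ∧ E ≠ t]: keep tuples satisfying G ≥ 18 ∧ E ≠ t → {(a, 38, 26), (d, 25, 6), (k, 18, 35), (s, 24, 5), (u, 24, 16)}
σ[G = 38]: keep tuples satisfying G = 38 → {(a, 38, 26), (s, 38, 36)}
Union: {(a, 38, 26), (d, 25, 6), (k, 18, 35), (s, 24, 5), (u, 24, 16)} with {(a, 38, 26), (s, 38, 36)} → {(a, 38, 26), (d, 25, 6), (k, 18, 35), (s, 24, 5), (s, 38, 36), (u, 24, 16)}
Union: {(a, 38, 26), (d, 25, 6), (k, 18, 35), (s, 24, 5), (s, 38, 36), (u, 24, 16)} with {(d, 26, 30), (d, 6, 4), (p, 13, 32), (p, 20, 17), (q, 15, 14), (y, 7, 11)} → {(a, 38, 26), (d, 25, 6), (d, 26, 30), (d, 6, 4), (k, 18, 35), (p, 13, 32), (p, 20, 17), (q, 15, 14), (s, 24, 5), (s, 38, 36), (u, 24, 16), (y, 7, 11)}
π[G, F]: project onto (G, F) → {(13, 32), (15, 14), (18, 35), (20, 17), (24, 16), (24, 5), (25, 6), (26, 30), (38, 26), (38, 36), (6, 4), (7, 11)}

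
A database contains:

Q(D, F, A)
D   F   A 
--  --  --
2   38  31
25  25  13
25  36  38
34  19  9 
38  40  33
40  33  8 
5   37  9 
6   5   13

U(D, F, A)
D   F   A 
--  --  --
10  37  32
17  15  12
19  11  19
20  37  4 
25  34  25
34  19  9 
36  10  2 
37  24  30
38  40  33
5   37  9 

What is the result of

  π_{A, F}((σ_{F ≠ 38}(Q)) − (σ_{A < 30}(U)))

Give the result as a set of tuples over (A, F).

{(13, 25), (13, 5), (33, 40), (38, 36), (8, 33)}

σ[F ≠ 38]: keep tuples satisfying F ≠ 38 → {(25, 25, 13), (25, 36, 38), (34, 19, 9), (38, 40, 33), (40, 33, 8), (5, 37, 9), (6, 5, 13)}
σ[A < 30]: keep tuples satisfying A < 30 → {(17, 15, 12), (19, 11, 19), (20, 37, 4), (25, 34, 25), (34, 19, 9), (36, 10, 2), (5, 37, 9)}
Taking the difference: {(25, 25, 13), (25, 36, 38), (38, 40, 33), (40, 33, 8), (6, 5, 13)}
π_{A, F} gives {(13, 25), (13, 5), (33, 40), (38, 36), (8, 33)}.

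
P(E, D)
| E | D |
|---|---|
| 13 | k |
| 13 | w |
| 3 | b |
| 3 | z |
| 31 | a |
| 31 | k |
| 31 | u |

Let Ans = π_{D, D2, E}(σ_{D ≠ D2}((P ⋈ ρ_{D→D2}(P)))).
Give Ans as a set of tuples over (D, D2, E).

{(a, k, 31), (a, u, 31), (b, z, 3), (k, a, 31), (k, u, 31), (k, w, 13), (u, a, 31), (u, k, 31), (w, k, 13), (z, b, 3)}

ρ[D→D2]: schema becomes (E, D2); tuples unchanged.
P ⋈ ρ_{D→D2}(P) (natural join on E): {(13, k, k), (13, k, w), (13, w, k), (13, w, w), (3, b, b), (3, b, z), (3, z, b), (3, z, z), (31, a, a), (31, a, k), (31, a, u), (31, k, a), (31, k, k), (31, k, u), (31, u, a), (31, u, k), (31, u, u)}
Apply σ_{D ≠ D2}; surviving tuples: {(13, k, w), (13, w, k), (3, b, z), (3, z, b), (31, a, k), (31, a, u), (31, k, a), (31, k, u), (31, u, a), (31, u, k)}
π[D, D2, E]: project onto (D, D2, E) → {(a, k, 31), (a, u, 31), (b, z, 3), (k, a, 31), (k, u, 31), (k, w, 13), (u, a, 31), (u, k, 31), (w, k, 13), (z, b, 3)}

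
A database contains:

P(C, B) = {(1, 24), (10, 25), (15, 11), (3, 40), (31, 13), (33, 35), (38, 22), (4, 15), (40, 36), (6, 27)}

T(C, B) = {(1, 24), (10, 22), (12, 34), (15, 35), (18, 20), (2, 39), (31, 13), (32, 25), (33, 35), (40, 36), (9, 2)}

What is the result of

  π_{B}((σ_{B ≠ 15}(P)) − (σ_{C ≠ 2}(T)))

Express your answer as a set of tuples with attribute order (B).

{11, 22, 25, 27, 40}

Filtering on B ≠ 15 leaves {(1, 24), (10, 25), (15, 11), (3, 40), (31, 13), (33, 35), (38, 22), (40, 36), (6, 27)}.
Filtering on C ≠ 2 leaves {(1, 24), (10, 22), (12, 34), (15, 35), (18, 20), (31, 13), (32, 25), (33, 35), (40, 36), (9, 2)}.
Difference: {(1, 24), (10, 25), (15, 11), (3, 40), (31, 13), (33, 35), (38, 22), (40, 36), (6, 27)} with {(1, 24), (10, 22), (12, 34), (15, 35), (18, 20), (31, 13), (32, 25), (33, 35), (40, 36), (9, 2)} → {(10, 25), (15, 11), (3, 40), (38, 22), (6, 27)}
Keep only column(s) B: {11, 22, 25, 27, 40}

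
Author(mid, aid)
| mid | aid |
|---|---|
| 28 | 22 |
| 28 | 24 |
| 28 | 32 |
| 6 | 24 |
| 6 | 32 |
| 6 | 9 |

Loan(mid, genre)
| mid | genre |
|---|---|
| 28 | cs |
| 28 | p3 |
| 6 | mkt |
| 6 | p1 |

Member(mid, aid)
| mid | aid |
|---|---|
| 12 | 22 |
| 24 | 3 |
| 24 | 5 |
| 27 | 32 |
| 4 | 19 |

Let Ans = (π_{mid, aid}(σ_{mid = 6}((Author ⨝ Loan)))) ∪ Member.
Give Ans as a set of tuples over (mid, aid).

{(12, 22), (24, 3), (24, 5), (27, 32), (4, 19), (6, 24), (6, 32), (6, 9)}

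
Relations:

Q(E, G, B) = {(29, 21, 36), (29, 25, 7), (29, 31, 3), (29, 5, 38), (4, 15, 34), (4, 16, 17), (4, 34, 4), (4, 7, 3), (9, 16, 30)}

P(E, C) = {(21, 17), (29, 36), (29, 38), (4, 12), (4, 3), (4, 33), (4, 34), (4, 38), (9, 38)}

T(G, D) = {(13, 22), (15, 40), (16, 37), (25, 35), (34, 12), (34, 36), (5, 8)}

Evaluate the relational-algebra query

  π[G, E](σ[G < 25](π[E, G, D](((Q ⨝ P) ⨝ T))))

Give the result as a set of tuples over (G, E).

{(15, 4), (16, 4), (16, 9), (5, 29)}

Joining Q and P on E yields {(29, 21, 36, 36), (29, 21, 36, 38), (29, 25, 7, 36), (29, 25, 7, 38), (29, 31, 3, 36), (29, 31, 3, 38), (29, 5, 38, 36), (29, 5, 38, 38), (4, 15, 34, 12), (4, 15, 34, 3), (4, 15, 34, 33), (4, 15, 34, 34), (4, 15, 34, 38), (4, 16, 17, 12), (4, 16, 17, 3), (4, 16, 17, 33), (4, 16, 17, 34), (4, 16, 17, 38), (4, 34, 4, 12), (4, 34, 4, 3), (4, 34, 4, 33), (4, 34, 4, 34), (4, 34, 4, 38), (4, 7, 3, 12), (4, 7, 3, 3), (4, 7, 3, 33), (4, 7, 3, 34), (4, 7, 3, 38), (9, 16, 30, 38)}.
Joining (Q ⨝ P) and T on G yields {(29, 25, 7, 36, 35), (29, 25, 7, 38, 35), (29, 5, 38, 36, 8), (29, 5, 38, 38, 8), (4, 15, 34, 12, 40), (4, 15, 34, 3, 40), (4, 15, 34, 33, 40), (4, 15, 34, 34, 40), (4, 15, 34, 38, 40), (4, 16, 17, 12, 37), (4, 16, 17, 3, 37), (4, 16, 17, 33, 37), (4, 16, 17, 34, 37), (4, 16, 17, 38, 37), (4, 34, 4, 12, 12), (4, 34, 4, 12, 36), (4, 34, 4, 3, 12), (4, 34, 4, 3, 36), (4, 34, 4, 33, 12), (4, 34, 4, 33, 36), (4, 34, 4, 34, 12), (4, 34, 4, 34, 36), (4, 34, 4, 38, 12), (4, 34, 4, 38, 36), (9, 16, 30, 38, 37)}.
Keep only column(s) E, G, D (18 duplicate(s) eliminated): {(29, 25, 35), (29, 5, 8), (4, 15, 40), (4, 16, 37), (4, 34, 12), (4, 34, 36), (9, 16, 37)}
Filtering on G < 25 leaves {(29, 5, 8), (4, 15, 40), (4, 16, 37), (9, 16, 37)}.
Keep only column(s) G, E: {(15, 4), (16, 4), (16, 9), (5, 29)}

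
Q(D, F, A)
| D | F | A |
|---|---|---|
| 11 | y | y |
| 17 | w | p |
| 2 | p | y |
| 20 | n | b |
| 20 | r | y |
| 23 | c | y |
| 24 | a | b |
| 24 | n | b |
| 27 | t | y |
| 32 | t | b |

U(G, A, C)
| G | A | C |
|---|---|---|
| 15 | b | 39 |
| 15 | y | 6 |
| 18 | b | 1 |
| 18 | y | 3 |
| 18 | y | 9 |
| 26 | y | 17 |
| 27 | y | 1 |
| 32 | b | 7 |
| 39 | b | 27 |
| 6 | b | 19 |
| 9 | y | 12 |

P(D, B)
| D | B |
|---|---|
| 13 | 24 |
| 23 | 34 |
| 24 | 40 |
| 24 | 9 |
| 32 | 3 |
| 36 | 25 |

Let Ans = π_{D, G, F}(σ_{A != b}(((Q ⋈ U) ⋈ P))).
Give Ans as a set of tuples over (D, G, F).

{(23, 15, c), (23, 18, c), (23, 26, c), (23, 27, c), (23, 9, c)}

Q ⋈ U (natural join on A): {(11, y, y, 15, 6), (11, y, y, 18, 3), (11, y, y, 18, 9), (11, y, y, 26, 17), (11, y, y, 27, 1), (11, y, y, 9, 12), (2, p, y, 15, 6), (2, p, y, 18, 3), (2, p, y, 18, 9), (2, p, y, 26, 17), (2, p, y, 27, 1), (2, p, y, 9, 12), (20, n, b, 15, 39), (20, n, b, 18, 1), (20, n, b, 32, 7), (20, n, b, 39, 27), (20, n, b, 6, 19), (20, r, y, 15, 6), (20, r, y, 18, 3), (20, r, y, 18, 9), (20, r, y, 26, 17), (20, r, y, 27, 1), (20, r, y, 9, 12), (23, c, y, 15, 6), (23, c, y, 18, 3), (23, c, y, 18, 9), (23, c, y, 26, 17), (23, c, y, 27, 1), (23, c, y, 9, 12), (24, a, b, 15, 39), (24, a, b, 18, 1), (24, a, b, 32, 7), (24, a, b, 39, 27), (24, a, b, 6, 19), (24, n, b, 15, 39), (24, n, b, 18, 1), (24, n, b, 32, 7), (24, n, b, 39, 27), (24, n, b, 6, 19), (27, t, y, 15, 6), (27, t, y, 18, 3), (27, t, y, 18, 9), (27, t, y, 26, 17), (27, t, y, 27, 1), (27, t, y, 9, 12), (32, t, b, 15, 39), (32, t, b, 18, 1), (32, t, b, 32, 7), (32, t, b, 39, 27), (32, t, b, 6, 19)}
(Q ⋈ U) ⋈ P (natural join on D): {(23, c, y, 15, 6, 34), (23, c, y, 18, 3, 34), (23, c, y, 18, 9, 34), (23, c, y, 26, 17, 34), (23, c, y, 27, 1, 34), (23, c, y, 9, 12, 34), (24, a, b, 15, 39, 40), (24, a, b, 15, 39, 9), (24, a, b, 18, 1, 40), (24, a, b, 18, 1, 9), (24, a, b, 32, 7, 40), (24, a, b, 32, 7, 9), (24, a, b, 39, 27, 40), (24, a, b, 39, 27, 9), (24, a, b, 6, 19, 40), (24, a, b, 6, 19, 9), (24, n, b, 15, 39, 40), (24, n, b, 15, 39, 9), (24, n, b, 18, 1, 40), (24, n, b, 18, 1, 9), (24, n, b, 32, 7, 40), (24, n, b, 32, 7, 9), (24, n, b, 39, 27, 40), (24, n, b, 39, 27, 9), (24, n, b, 6, 19, 40), (24, n, b, 6, 19, 9), (32, t, b, 15, 39, 3), (32, t, b, 18, 1, 3), (32, t, b, 32, 7, 3), (32, t, b, 39, 27, 3), (32, t, b, 6, 19, 3)}
Apply σ_{A != b}; surviving tuples: {(23, c, y, 15, 6, 34), (23, c, y, 18, 3, 34), (23, c, y, 18, 9, 34), (23, c, y, 26, 17, 34), (23, c, y, 27, 1, 34), (23, c, y, 9, 12, 34)}
π_{D, G, F} gives {(23, 15, c), (23, 18, c), (23, 26, c), (23, 27, c), (23, 9, c)} (1 duplicate(s) eliminated).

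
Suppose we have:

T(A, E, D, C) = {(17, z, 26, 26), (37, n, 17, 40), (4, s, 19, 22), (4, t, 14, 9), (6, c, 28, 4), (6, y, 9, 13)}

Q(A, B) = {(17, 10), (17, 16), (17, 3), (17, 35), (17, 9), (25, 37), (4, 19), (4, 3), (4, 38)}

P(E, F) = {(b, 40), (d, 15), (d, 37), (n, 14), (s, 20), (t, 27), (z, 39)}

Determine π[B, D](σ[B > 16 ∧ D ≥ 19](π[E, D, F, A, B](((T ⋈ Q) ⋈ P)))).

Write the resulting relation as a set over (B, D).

{(19, 19), (35, 26), (38, 19)}

Natural join on A: {(17, z, 26, 26, 10), (17, z, 26, 26, 16), (17, z, 26, 26, 3), (17, z, 26, 26, 35), (17, z, 26, 26, 9), (4, s, 19, 22, 19), (4, s, 19, 22, 3), (4, s, 19, 22, 38), (4, t, 14, 9, 19), (4, t, 14, 9, 3), (4, t, 14, 9, 38)}
Natural join on E: {(17, z, 26, 26, 10, 39), (17, z, 26, 26, 16, 39), (17, z, 26, 26, 3, 39), (17, z, 26, 26, 35, 39), (17, z, 26, 26, 9, 39), (4, s, 19, 22, 19, 20), (4, s, 19, 22, 3, 20), (4, s, 19, 22, 38, 20), (4, t, 14, 9, 19, 27), (4, t, 14, 9, 3, 27), (4, t, 14, 9, 38, 27)}
Projecting to E, D, F, A, B: {(s, 19, 20, 4, 19), (s, 19, 20, 4, 3), (s, 19, 20, 4, 38), (t, 14, 27, 4, 19), (t, 14, 27, 4, 3), (t, 14, 27, 4, 38), (z, 26, 39, 17, 10), (z, 26, 39, 17, 16), (z, 26, 39, 17, 3), (z, 26, 39, 17, 35), (z, 26, 39, 17, 9)}
Selection B > 16 ∧ D ≥ 19: {(s, 19, 20, 4, 19), (s, 19, 20, 4, 38), (z, 26, 39, 17, 35)}
Projecting to B, D: {(19, 19), (35, 26), (38, 19)}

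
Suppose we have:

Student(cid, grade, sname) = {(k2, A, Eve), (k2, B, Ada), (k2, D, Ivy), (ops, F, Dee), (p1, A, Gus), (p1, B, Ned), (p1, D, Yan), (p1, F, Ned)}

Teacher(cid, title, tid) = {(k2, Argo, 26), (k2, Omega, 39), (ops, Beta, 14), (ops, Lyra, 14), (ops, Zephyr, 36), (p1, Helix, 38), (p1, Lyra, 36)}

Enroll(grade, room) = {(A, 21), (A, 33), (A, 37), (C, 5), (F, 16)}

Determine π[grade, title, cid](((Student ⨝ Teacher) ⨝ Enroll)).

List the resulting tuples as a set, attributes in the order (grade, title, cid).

{(A, Argo, k2), (A, Helix, p1), (A, Lyra, p1), (A, Omega, k2), (F, Beta, ops), (F, Helix, p1), (F, Lyra, ops), (F, Lyra, p1), (F, Zephyr, ops)}

Natural join on cid: {(k2, A, Eve, Argo, 26), (k2, A, Eve, Omega, 39), (k2, B, Ada, Argo, 26), (k2, B, Ada, Omega, 39), (k2, D, Ivy, Argo, 26), (k2, D, Ivy, Omega, 39), (ops, F, Dee, Beta, 14), (ops, F, Dee, Lyra, 14), (ops, F, Dee, Zephyr, 36), (p1, A, Gus, Helix, 38), (p1, A, Gus, Lyra, 36), (p1, B, Ned, Helix, 38), (p1, B, Ned, Lyra, 36), (p1, D, Yan, Helix, 38), (p1, D, Yan, Lyra, 36), (p1, F, Ned, Helix, 38), (p1, F, Ned, Lyra, 36)}
Natural join on grade: {(k2, A, Eve, Argo, 26, 21), (k2, A, Eve, Argo, 26, 33), (k2, A, Eve, Argo, 26, 37), (k2, A, Eve, Omega, 39, 21), (k2, A, Eve, Omega, 39, 33), (k2, A, Eve, Omega, 39, 37), (ops, F, Dee, Beta, 14, 16), (ops, F, Dee, Lyra, 14, 16), (ops, F, Dee, Zephyr, 36, 16), (p1, A, Gus, Helix, 38, 21), (p1, A, Gus, Helix, 38, 33), (p1, A, Gus, Helix, 38, 37), (p1, A, Gus, Lyra, 36, 21), (p1, A, Gus, Lyra, 36, 33), (p1, A, Gus, Lyra, 36, 37), (p1, F, Ned, Helix, 38, 16), (p1, F, Ned, Lyra, 36, 16)}
π_{grade, title, cid} gives {(A, Argo, k2), (A, Helix, p1), (A, Lyra, p1), (A, Omega, k2), (F, Beta, ops), (F, Helix, p1), (F, Lyra, ops), (F, Lyra, p1), (F, Zephyr, ops)} (8 duplicate(s) eliminated).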